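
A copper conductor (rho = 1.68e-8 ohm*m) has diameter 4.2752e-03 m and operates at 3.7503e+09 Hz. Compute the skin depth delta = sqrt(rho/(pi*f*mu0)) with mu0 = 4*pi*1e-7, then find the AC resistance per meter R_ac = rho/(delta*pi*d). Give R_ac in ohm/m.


delta = sqrt(1.68e-8 / (pi * 3.7503e+09 * 4*pi*1e-7)) = 1.065226e-06 m
R_ac = 1.68e-8 / (1.065226e-06 * pi * 4.2752e-03) = 1.174 ohm/m

1.174 ohm/m


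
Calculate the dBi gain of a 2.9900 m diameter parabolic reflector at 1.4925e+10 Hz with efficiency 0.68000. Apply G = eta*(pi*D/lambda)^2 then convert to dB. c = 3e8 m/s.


lambda = c / f = 3.0000e+08 / 1.4925e+10 = 0.02010050 m
G_linear = 0.68000 * (pi * 2.9900 / 0.02010050)^2 = 148503.7
G_dBi = 10 * log10(148503.7) = 51.72 dBi

51.72 dBi


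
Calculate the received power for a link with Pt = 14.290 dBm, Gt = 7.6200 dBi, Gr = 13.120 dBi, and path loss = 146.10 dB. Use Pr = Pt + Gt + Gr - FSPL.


Pr = 14.290 + 7.6200 + 13.120 - 146.10 = -111.07 dBm

-111.07 dBm


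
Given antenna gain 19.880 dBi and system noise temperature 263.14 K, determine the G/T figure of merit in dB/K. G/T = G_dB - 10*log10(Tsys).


G/T = 19.880 - 10*log10(263.14) = 19.880 - 24.20187 = -4.322 dB/K

-4.322 dB/K


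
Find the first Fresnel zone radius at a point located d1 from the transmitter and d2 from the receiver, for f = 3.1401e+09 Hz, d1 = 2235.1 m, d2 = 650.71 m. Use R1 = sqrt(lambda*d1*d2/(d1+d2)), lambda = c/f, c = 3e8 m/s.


lambda = c / f = 3.0000e+08 / 3.1401e+09 = 0.09553836 m
R1 = sqrt(0.09553836 * 2235.1 * 650.71 / (2235.1 + 650.71)) = 6.939 m

6.939 m


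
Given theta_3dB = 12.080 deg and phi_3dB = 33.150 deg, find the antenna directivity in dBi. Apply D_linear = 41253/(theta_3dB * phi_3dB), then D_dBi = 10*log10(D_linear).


D_linear = 41253 / (12.080 * 33.150) = 103.0161
D_dBi = 10 * log10(103.0161) = 20.13 dBi

20.13 dBi


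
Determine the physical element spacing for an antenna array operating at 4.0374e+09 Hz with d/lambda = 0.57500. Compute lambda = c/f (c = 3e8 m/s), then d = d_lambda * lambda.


lambda = c / f = 3.0000e+08 / 4.0374e+09 = 0.07430525 m
d = 0.57500 * 0.07430525 = 0.04273 m

0.04273 m


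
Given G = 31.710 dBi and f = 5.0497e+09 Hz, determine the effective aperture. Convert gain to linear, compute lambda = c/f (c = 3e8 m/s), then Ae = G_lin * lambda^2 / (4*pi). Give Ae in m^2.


lambda = c / f = 3.0000e+08 / 5.0497e+09 = 0.05940947 m
G_linear = 10^(31.710/10) = 1482.518
Ae = G_linear * lambda^2 / (4*pi) = 1482.518 * 0.05940947^2 / (4*pi) = 0.4164 m^2

0.4164 m^2


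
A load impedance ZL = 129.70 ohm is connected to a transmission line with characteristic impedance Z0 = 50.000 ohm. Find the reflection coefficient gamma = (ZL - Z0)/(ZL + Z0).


gamma = (129.70 - 50.000) / (129.70 + 50.000) = 0.4435

0.4435


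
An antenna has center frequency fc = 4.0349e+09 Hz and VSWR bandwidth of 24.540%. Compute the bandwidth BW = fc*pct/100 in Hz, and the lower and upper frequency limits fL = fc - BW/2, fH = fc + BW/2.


BW = 4.0349e+09 * 24.540/100 = 9.901645e+08 Hz
fL = 4.0349e+09 - 9.901645e+08/2 = 3.540e+09 Hz
fH = 4.0349e+09 + 9.901645e+08/2 = 4.530e+09 Hz

BW=9.902e+08 Hz, fL=3.540e+09 Hz, fH=4.530e+09 Hz


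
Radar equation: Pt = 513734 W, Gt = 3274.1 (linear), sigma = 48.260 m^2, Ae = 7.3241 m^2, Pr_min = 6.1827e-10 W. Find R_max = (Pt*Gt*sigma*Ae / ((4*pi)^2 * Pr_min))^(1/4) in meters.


R^4 = 513734*3274.1*48.260*7.3241 / ((4*pi)^2 * 6.1827e-10) = 6.089392e+18
R_max = 6.089392e+18^0.25 = 49676 m

49676 m


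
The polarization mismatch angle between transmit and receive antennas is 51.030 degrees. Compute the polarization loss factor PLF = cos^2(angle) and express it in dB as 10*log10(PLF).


PLF_linear = cos^2(51.030 deg) = 0.3955321
PLF_dB = 10 * log10(0.3955321) = -4.028 dB

-4.028 dB


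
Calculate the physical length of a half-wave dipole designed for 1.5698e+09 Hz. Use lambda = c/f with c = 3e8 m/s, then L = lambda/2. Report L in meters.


lambda = c / f = 3.0000e+08 / 1.5698e+09 = 0.1911071 m
L = lambda / 2 = 0.1911071 / 2 = 0.09555 m

0.09555 m


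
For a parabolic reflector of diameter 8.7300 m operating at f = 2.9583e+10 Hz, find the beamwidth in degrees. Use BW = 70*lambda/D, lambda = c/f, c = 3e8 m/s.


lambda = c / f = 3.0000e+08 / 2.9583e+10 = 0.01014096 m
BW = 70 * 0.01014096 / 8.7300 = 0.08131 deg

0.08131 deg


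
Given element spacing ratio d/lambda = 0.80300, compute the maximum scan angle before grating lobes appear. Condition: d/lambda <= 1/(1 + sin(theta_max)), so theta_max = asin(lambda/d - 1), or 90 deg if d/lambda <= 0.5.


lambda/d - 1 = 1/0.80300 - 1 = 0.2453300
theta_max = asin(0.2453300) = 14.20 deg

14.20 deg


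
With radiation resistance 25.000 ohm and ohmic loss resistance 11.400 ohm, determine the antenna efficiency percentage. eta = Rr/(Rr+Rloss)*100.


eta = 25.000 / (25.000 + 11.400) * 100 = 68.68%

68.68%


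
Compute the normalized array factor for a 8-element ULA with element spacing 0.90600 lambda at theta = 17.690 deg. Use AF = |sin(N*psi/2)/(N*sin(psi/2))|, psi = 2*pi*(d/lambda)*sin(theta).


psi = 2*pi*0.90600*sin(17.690 deg) = 1.729782 rad
AF = |sin(8*1.729782/2) / (8*sin(1.729782/2))| = 0.09756

0.09756


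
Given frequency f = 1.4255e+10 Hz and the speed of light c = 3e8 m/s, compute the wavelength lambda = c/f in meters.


lambda = c / f = 3.0000e+08 / 1.4255e+10 = 0.02105 m

0.02105 m


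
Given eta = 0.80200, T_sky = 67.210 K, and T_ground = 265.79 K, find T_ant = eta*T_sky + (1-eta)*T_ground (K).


T_ant = 0.80200 * 67.210 + (1 - 0.80200) * 265.79 = 106.5 K

106.5 K


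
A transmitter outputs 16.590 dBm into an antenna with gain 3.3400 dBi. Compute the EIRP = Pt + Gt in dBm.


EIRP = Pt + Gt = 16.590 + 3.3400 = 19.93 dBm

19.93 dBm


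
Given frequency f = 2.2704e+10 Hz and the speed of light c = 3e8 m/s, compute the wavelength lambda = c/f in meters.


lambda = c / f = 3.0000e+08 / 2.2704e+10 = 0.01321 m

0.01321 m


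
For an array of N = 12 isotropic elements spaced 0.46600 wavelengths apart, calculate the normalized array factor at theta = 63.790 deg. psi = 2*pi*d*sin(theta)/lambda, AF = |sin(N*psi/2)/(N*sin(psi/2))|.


psi = 2*pi*0.46600*sin(63.790 deg) = 2.626915 rad
AF = |sin(12*2.626915/2) / (12*sin(2.626915/2))| = 4.610e-03

4.610e-03


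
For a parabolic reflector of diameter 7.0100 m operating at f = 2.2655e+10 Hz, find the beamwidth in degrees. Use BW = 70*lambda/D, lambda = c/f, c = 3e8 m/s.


lambda = c / f = 3.0000e+08 / 2.2655e+10 = 0.01324211 m
BW = 70 * 0.01324211 / 7.0100 = 0.1322 deg

0.1322 deg


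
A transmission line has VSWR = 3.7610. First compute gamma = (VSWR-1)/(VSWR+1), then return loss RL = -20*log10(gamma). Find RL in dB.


gamma = (3.7610 - 1) / (3.7610 + 1) = 0.5799202
RL = -20 * log10(0.5799202) = 4.733 dB

4.733 dB


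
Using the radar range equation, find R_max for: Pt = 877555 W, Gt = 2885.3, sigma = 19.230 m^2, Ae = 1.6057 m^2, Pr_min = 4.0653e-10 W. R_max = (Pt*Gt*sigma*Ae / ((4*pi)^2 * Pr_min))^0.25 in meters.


R^4 = 877555*2885.3*19.230*1.6057 / ((4*pi)^2 * 4.0653e-10) = 1.217858e+18
R_max = 1.217858e+18^0.25 = 33220 m

33220 m


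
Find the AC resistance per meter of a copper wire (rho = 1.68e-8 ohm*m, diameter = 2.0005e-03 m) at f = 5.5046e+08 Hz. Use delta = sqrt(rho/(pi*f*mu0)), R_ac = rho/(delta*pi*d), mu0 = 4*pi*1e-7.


delta = sqrt(1.68e-8 / (pi * 5.5046e+08 * 4*pi*1e-7)) = 2.780430e-06 m
R_ac = 1.68e-8 / (2.780430e-06 * pi * 2.0005e-03) = 0.9614 ohm/m

0.9614 ohm/m


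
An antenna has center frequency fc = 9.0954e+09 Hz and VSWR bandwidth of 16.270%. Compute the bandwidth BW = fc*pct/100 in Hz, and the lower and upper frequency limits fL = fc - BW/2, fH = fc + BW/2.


BW = 9.0954e+09 * 16.270/100 = 1.479822e+09 Hz
fL = 9.0954e+09 - 1.479822e+09/2 = 8.355e+09 Hz
fH = 9.0954e+09 + 1.479822e+09/2 = 9.835e+09 Hz

BW=1.480e+09 Hz, fL=8.355e+09 Hz, fH=9.835e+09 Hz


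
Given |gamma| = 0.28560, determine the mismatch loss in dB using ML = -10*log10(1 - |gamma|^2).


ML = -10 * log10(1 - 0.28560^2) = -10 * log10(0.91843264) = 0.3695 dB

0.3695 dB


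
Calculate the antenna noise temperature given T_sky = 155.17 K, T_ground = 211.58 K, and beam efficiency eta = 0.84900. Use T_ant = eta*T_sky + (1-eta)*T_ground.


T_ant = 0.84900 * 155.17 + (1 - 0.84900) * 211.58 = 163.7 K

163.7 K


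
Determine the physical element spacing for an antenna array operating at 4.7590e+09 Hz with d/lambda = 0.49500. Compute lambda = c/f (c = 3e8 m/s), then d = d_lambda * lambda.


lambda = c / f = 3.0000e+08 / 4.7590e+09 = 0.06303845 m
d = 0.49500 * 0.06303845 = 0.03120 m

0.03120 m


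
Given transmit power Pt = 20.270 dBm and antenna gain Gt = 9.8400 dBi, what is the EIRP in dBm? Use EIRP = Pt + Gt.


EIRP = Pt + Gt = 20.270 + 9.8400 = 30.11 dBm

30.11 dBm


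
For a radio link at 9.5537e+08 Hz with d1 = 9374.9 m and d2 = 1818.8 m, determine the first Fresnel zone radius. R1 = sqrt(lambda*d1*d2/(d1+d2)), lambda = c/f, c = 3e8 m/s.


lambda = c / f = 3.0000e+08 / 9.5537e+08 = 0.3140145 m
R1 = sqrt(0.3140145 * 9374.9 * 1818.8 / (9374.9 + 1818.8)) = 21.87 m

21.87 m


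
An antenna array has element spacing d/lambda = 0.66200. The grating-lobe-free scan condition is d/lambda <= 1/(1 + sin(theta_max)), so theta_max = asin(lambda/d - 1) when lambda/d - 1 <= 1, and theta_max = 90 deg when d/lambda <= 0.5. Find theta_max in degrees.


lambda/d - 1 = 1/0.66200 - 1 = 0.5105740
theta_max = asin(0.5105740) = 30.70 deg

30.70 deg


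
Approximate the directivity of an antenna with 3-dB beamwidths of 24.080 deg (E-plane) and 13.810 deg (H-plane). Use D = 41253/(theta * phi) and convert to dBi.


D_linear = 41253 / (24.080 * 13.810) = 124.0525
D_dBi = 10 * log10(124.0525) = 20.94 dBi

20.94 dBi


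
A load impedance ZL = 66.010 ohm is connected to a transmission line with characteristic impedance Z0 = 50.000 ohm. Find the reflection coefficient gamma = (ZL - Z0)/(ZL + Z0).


gamma = (66.010 - 50.000) / (66.010 + 50.000) = 0.1380

0.1380


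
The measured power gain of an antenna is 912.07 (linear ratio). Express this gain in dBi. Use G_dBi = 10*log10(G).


G_dBi = 10 * log10(912.07) = 29.60 dBi

29.60 dBi


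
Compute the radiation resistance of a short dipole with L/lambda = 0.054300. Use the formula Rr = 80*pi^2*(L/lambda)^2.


Rr = 80 * pi^2 * (0.054300)^2 = 80 * 9.869604 * 2.948490e-03 = 2.328 ohm

2.328 ohm


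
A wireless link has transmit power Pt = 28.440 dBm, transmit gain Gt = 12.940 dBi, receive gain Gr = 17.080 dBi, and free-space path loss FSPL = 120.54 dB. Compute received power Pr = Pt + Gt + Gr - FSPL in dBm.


Pr = 28.440 + 12.940 + 17.080 - 120.54 = -62.08 dBm

-62.08 dBm


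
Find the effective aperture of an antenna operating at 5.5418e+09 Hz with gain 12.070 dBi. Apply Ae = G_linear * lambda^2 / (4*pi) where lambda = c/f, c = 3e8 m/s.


lambda = c / f = 3.0000e+08 / 5.5418e+09 = 0.05413404 m
G_linear = 10^(12.070/10) = 16.10646
Ae = G_linear * lambda^2 / (4*pi) = 16.10646 * 0.05413404^2 / (4*pi) = 3.756e-03 m^2

3.756e-03 m^2


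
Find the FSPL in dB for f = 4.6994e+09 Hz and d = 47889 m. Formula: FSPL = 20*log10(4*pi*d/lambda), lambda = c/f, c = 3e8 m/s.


lambda = c / f = 3.0000e+08 / 4.6994e+09 = 0.06383794 m
FSPL = 20 * log10(4*pi*47889/0.06383794) = 139.5 dB

139.5 dB


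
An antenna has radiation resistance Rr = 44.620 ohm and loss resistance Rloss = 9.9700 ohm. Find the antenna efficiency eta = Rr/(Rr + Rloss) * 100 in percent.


eta = 44.620 / (44.620 + 9.9700) * 100 = 81.74%

81.74%


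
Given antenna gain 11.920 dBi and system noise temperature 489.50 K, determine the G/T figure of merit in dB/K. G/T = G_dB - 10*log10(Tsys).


G/T = 11.920 - 10*log10(489.50) = 11.920 - 26.89753 = -14.98 dB/K

-14.98 dB/K


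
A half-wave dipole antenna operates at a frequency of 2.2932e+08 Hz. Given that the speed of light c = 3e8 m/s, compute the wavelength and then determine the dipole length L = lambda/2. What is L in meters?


lambda = c / f = 3.0000e+08 / 2.2932e+08 = 1.308216 m
L = lambda / 2 = 1.308216 / 2 = 0.6541 m

0.6541 m


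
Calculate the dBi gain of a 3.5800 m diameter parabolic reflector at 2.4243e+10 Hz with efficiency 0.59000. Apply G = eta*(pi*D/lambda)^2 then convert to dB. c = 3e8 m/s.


lambda = c / f = 3.0000e+08 / 2.4243e+10 = 0.01237471 m
G_linear = 0.59000 * (pi * 3.5800 / 0.01237471)^2 = 487357.6
G_dBi = 10 * log10(487357.6) = 56.88 dBi

56.88 dBi


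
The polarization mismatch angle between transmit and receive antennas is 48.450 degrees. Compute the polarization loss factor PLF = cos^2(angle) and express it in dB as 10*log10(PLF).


PLF_linear = cos^2(48.450 deg) = 0.4399316
PLF_dB = 10 * log10(0.4399316) = -3.566 dB

-3.566 dB


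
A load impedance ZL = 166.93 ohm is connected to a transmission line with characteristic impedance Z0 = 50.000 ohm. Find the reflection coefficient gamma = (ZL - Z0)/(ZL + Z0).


gamma = (166.93 - 50.000) / (166.93 + 50.000) = 0.5390

0.5390


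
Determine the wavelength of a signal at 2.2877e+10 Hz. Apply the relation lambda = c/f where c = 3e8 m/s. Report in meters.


lambda = c / f = 3.0000e+08 / 2.2877e+10 = 0.01311 m

0.01311 m


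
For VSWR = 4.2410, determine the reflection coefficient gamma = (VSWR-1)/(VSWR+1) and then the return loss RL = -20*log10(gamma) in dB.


gamma = (4.2410 - 1) / (4.2410 + 1) = 0.6183934
RL = -20 * log10(0.6183934) = 4.175 dB

4.175 dB


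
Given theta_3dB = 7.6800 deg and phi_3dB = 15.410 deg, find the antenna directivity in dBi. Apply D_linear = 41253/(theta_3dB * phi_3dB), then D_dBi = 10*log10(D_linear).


D_linear = 41253 / (7.6800 * 15.410) = 348.5713
D_dBi = 10 * log10(348.5713) = 25.42 dBi

25.42 dBi


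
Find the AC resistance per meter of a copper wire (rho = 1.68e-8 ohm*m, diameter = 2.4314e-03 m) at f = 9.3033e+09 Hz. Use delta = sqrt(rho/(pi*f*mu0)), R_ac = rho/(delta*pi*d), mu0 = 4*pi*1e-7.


delta = sqrt(1.68e-8 / (pi * 9.3033e+09 * 4*pi*1e-7)) = 6.763263e-07 m
R_ac = 1.68e-8 / (6.763263e-07 * pi * 2.4314e-03) = 3.252 ohm/m

3.252 ohm/m


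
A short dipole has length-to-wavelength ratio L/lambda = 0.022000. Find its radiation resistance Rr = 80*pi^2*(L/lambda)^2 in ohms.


Rr = 80 * pi^2 * (0.022000)^2 = 80 * 9.869604 * 4.840000e-04 = 0.3822 ohm

0.3822 ohm


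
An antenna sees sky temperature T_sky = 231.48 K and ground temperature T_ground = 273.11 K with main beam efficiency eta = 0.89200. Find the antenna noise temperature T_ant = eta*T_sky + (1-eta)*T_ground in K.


T_ant = 0.89200 * 231.48 + (1 - 0.89200) * 273.11 = 236.0 K

236.0 K


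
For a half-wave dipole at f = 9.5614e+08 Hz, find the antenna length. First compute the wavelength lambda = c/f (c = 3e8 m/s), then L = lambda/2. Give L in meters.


lambda = c / f = 3.0000e+08 / 9.5614e+08 = 0.3137616 m
L = lambda / 2 = 0.3137616 / 2 = 0.1569 m

0.1569 m


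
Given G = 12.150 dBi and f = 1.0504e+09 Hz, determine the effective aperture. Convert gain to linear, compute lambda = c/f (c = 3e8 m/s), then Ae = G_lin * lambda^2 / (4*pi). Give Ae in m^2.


lambda = c / f = 3.0000e+08 / 1.0504e+09 = 0.2856055 m
G_linear = 10^(12.150/10) = 16.40590
Ae = G_linear * lambda^2 / (4*pi) = 16.40590 * 0.2856055^2 / (4*pi) = 0.1065 m^2

0.1065 m^2


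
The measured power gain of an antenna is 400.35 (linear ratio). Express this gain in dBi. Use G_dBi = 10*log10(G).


G_dBi = 10 * log10(400.35) = 26.02 dBi

26.02 dBi


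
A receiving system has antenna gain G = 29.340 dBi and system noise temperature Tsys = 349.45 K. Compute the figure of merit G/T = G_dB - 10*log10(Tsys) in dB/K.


G/T = 29.340 - 10*log10(349.45) = 29.340 - 25.43385 = 3.906 dB/K

3.906 dB/K


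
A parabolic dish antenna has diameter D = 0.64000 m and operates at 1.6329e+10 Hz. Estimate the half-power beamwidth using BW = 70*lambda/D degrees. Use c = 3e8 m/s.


lambda = c / f = 3.0000e+08 / 1.6329e+10 = 0.01837222 m
BW = 70 * 0.01837222 / 0.64000 = 2.009 deg

2.009 deg


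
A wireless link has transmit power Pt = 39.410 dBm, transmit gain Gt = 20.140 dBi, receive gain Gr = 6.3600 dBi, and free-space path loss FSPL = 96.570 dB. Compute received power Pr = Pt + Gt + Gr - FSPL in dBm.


Pr = 39.410 + 20.140 + 6.3600 - 96.570 = -30.66 dBm

-30.66 dBm


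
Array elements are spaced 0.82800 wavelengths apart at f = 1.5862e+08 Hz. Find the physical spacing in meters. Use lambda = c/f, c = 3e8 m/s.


lambda = c / f = 3.0000e+08 / 1.5862e+08 = 1.891313 m
d = 0.82800 * 1.891313 = 1.566 m

1.566 m


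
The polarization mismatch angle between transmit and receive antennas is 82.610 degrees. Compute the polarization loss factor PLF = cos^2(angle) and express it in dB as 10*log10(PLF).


PLF_linear = cos^2(82.610 deg) = 0.01654375
PLF_dB = 10 * log10(0.01654375) = -17.81 dB

-17.81 dB


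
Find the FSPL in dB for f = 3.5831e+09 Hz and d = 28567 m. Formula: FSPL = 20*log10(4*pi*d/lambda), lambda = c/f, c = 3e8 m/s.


lambda = c / f = 3.0000e+08 / 3.5831e+09 = 0.08372638 m
FSPL = 20 * log10(4*pi*28567/0.08372638) = 132.6 dB

132.6 dB


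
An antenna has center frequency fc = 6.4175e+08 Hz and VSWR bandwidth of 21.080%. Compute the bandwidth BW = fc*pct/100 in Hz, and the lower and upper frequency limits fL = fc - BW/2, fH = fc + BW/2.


BW = 6.4175e+08 * 21.080/100 = 1.352809e+08 Hz
fL = 6.4175e+08 - 1.352809e+08/2 = 5.741e+08 Hz
fH = 6.4175e+08 + 1.352809e+08/2 = 7.094e+08 Hz

BW=1.353e+08 Hz, fL=5.741e+08 Hz, fH=7.094e+08 Hz


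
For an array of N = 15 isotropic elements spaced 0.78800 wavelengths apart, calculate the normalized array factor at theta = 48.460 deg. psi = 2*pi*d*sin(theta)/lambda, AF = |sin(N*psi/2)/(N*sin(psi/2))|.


psi = 2*pi*0.78800*sin(48.460 deg) = 3.705901 rad
AF = |sin(15*3.705901/2) / (15*sin(3.705901/2))| = 0.03206

0.03206


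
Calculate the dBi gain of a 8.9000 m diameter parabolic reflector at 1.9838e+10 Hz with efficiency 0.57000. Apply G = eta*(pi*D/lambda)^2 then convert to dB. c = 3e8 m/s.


lambda = c / f = 3.0000e+08 / 1.9838e+10 = 0.01512249 m
G_linear = 0.57000 * (pi * 8.9000 / 0.01512249)^2 = 1.948534e+06
G_dBi = 10 * log10(1.948534e+06) = 62.90 dBi

62.90 dBi


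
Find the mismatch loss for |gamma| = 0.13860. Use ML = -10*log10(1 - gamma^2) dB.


ML = -10 * log10(1 - 0.13860^2) = -10 * log10(0.98079004) = 0.08424 dB

0.08424 dB


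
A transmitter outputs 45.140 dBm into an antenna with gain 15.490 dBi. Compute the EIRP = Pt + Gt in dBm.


EIRP = Pt + Gt = 45.140 + 15.490 = 60.63 dBm

60.63 dBm


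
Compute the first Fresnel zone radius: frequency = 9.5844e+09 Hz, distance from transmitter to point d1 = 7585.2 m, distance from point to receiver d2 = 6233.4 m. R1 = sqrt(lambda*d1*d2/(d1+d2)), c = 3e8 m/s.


lambda = c / f = 3.0000e+08 / 9.5844e+09 = 0.03130086 m
R1 = sqrt(0.03130086 * 7585.2 * 6233.4 / (7585.2 + 6233.4)) = 10.35 m

10.35 m


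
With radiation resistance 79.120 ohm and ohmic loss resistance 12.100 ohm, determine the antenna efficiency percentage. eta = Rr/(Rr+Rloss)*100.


eta = 79.120 / (79.120 + 12.100) * 100 = 86.74%

86.74%


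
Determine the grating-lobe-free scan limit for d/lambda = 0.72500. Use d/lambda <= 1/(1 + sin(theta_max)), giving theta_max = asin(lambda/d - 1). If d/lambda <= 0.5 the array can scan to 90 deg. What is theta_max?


lambda/d - 1 = 1/0.72500 - 1 = 0.3793103
theta_max = asin(0.3793103) = 22.29 deg

22.29 deg


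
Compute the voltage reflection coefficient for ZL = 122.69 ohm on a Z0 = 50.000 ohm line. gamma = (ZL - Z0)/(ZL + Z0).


gamma = (122.69 - 50.000) / (122.69 + 50.000) = 0.4209

0.4209


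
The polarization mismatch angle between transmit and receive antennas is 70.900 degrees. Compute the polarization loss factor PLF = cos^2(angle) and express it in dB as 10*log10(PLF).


PLF_linear = cos^2(70.900 deg) = 0.1070716
PLF_dB = 10 * log10(0.1070716) = -9.703 dB

-9.703 dB


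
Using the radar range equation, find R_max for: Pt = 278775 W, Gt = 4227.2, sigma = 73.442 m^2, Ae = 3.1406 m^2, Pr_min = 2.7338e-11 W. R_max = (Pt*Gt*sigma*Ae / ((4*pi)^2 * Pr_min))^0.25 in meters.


R^4 = 278775*4227.2*73.442*3.1406 / ((4*pi)^2 * 2.7338e-11) = 6.296182e+19
R_max = 6.296182e+19^0.25 = 89078 m

89078 m


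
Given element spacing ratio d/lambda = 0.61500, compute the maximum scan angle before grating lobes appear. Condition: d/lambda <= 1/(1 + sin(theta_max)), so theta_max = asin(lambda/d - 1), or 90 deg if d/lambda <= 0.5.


lambda/d - 1 = 1/0.61500 - 1 = 0.6260163
theta_max = asin(0.6260163) = 38.76 deg

38.76 deg


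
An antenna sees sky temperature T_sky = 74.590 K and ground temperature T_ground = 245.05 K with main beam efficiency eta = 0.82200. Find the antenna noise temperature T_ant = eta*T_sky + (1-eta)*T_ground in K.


T_ant = 0.82200 * 74.590 + (1 - 0.82200) * 245.05 = 104.9 K

104.9 K


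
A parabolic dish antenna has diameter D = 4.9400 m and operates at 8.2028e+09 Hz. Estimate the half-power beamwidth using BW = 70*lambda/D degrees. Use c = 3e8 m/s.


lambda = c / f = 3.0000e+08 / 8.2028e+09 = 0.03657288 m
BW = 70 * 0.03657288 / 4.9400 = 0.5182 deg

0.5182 deg


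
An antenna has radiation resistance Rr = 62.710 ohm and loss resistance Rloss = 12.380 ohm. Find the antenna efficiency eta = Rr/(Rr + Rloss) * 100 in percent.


eta = 62.710 / (62.710 + 12.380) * 100 = 83.51%

83.51%


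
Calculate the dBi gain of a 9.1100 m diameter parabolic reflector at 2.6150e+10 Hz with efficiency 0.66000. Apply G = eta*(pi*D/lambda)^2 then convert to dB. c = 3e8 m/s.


lambda = c / f = 3.0000e+08 / 2.6150e+10 = 0.01147228 m
G_linear = 0.66000 * (pi * 9.1100 / 0.01147228)^2 = 4.107532e+06
G_dBi = 10 * log10(4.107532e+06) = 66.14 dBi

66.14 dBi


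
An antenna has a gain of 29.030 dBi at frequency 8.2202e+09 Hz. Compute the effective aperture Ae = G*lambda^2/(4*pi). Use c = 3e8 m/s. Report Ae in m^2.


lambda = c / f = 3.0000e+08 / 8.2202e+09 = 0.03649546 m
G_linear = 10^(29.030/10) = 799.8343
Ae = G_linear * lambda^2 / (4*pi) = 799.8343 * 0.03649546^2 / (4*pi) = 0.08478 m^2

0.08478 m^2


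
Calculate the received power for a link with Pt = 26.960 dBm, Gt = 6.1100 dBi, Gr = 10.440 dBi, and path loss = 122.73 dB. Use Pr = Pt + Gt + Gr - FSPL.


Pr = 26.960 + 6.1100 + 10.440 - 122.73 = -79.22 dBm

-79.22 dBm


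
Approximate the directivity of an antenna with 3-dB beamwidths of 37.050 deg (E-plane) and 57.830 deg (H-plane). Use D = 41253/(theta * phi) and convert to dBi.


D_linear = 41253 / (37.050 * 57.830) = 19.25370
D_dBi = 10 * log10(19.25370) = 12.85 dBi

12.85 dBi


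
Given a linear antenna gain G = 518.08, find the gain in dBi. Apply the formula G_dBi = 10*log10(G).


G_dBi = 10 * log10(518.08) = 27.14 dBi

27.14 dBi


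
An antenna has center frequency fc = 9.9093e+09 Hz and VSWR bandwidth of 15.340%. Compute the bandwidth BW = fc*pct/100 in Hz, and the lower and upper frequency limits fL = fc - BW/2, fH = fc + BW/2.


BW = 9.9093e+09 * 15.340/100 = 1.520087e+09 Hz
fL = 9.9093e+09 - 1.520087e+09/2 = 9.149e+09 Hz
fH = 9.9093e+09 + 1.520087e+09/2 = 1.067e+10 Hz

BW=1.520e+09 Hz, fL=9.149e+09 Hz, fH=1.067e+10 Hz


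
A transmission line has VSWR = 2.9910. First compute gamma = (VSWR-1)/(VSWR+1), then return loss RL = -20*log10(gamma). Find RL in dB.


gamma = (2.9910 - 1) / (2.9910 + 1) = 0.4988725
RL = -20 * log10(0.4988725) = 6.040 dB

6.040 dB


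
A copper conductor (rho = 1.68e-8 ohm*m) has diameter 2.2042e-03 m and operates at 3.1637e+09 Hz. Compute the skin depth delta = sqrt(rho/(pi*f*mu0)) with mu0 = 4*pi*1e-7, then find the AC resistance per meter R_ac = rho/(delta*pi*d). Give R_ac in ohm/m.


delta = sqrt(1.68e-8 / (pi * 3.1637e+09 * 4*pi*1e-7)) = 1.159784e-06 m
R_ac = 1.68e-8 / (1.159784e-06 * pi * 2.2042e-03) = 2.092 ohm/m

2.092 ohm/m


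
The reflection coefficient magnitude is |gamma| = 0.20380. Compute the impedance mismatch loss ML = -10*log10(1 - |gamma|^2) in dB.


ML = -10 * log10(1 - 0.20380^2) = -10 * log10(0.95846556) = 0.1842 dB

0.1842 dB


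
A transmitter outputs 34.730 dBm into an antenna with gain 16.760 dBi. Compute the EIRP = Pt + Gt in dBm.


EIRP = Pt + Gt = 34.730 + 16.760 = 51.49 dBm

51.49 dBm


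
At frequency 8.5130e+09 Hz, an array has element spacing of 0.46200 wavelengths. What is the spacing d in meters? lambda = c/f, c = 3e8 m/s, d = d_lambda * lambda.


lambda = c / f = 3.0000e+08 / 8.5130e+09 = 0.03524022 m
d = 0.46200 * 0.03524022 = 0.01628 m

0.01628 m


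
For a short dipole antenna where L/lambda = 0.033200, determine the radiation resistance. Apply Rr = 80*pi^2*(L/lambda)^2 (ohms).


Rr = 80 * pi^2 * (0.033200)^2 = 80 * 9.869604 * 1.102240e-03 = 0.8703 ohm

0.8703 ohm


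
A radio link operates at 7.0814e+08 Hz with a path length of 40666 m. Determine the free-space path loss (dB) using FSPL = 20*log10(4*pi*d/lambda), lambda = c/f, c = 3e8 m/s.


lambda = c / f = 3.0000e+08 / 7.0814e+08 = 0.4236450 m
FSPL = 20 * log10(4*pi*40666/0.4236450) = 121.6 dB

121.6 dB


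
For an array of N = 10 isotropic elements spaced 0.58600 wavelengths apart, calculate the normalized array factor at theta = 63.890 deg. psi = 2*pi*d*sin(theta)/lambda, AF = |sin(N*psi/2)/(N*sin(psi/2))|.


psi = 2*pi*0.58600*sin(63.890 deg) = 3.306207 rad
AF = |sin(10*3.306207/2) / (10*sin(3.306207/2))| = 0.07357

0.07357


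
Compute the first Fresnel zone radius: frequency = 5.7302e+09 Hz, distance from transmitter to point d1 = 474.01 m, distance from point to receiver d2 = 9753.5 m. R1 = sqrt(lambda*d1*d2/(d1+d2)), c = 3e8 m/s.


lambda = c / f = 3.0000e+08 / 5.7302e+09 = 0.05235419 m
R1 = sqrt(0.05235419 * 474.01 * 9753.5 / (474.01 + 9753.5)) = 4.865 m

4.865 m


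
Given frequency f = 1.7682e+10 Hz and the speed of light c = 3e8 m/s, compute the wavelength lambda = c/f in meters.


lambda = c / f = 3.0000e+08 / 1.7682e+10 = 0.01697 m

0.01697 m


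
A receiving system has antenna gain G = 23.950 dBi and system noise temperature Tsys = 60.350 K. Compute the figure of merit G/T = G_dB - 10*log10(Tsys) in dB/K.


G/T = 23.950 - 10*log10(60.350) = 23.950 - 17.80677 = 6.143 dB/K

6.143 dB/K


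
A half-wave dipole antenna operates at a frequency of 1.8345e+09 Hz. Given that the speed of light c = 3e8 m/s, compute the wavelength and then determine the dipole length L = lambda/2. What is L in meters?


lambda = c / f = 3.0000e+08 / 1.8345e+09 = 0.1635323 m
L = lambda / 2 = 0.1635323 / 2 = 0.08177 m

0.08177 m


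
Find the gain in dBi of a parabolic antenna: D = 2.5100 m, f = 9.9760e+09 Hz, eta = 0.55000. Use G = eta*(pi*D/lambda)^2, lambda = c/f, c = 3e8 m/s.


lambda = c / f = 3.0000e+08 / 9.9760e+09 = 0.03007217 m
G_linear = 0.55000 * (pi * 2.5100 / 0.03007217)^2 = 37816.41
G_dBi = 10 * log10(37816.41) = 45.78 dBi

45.78 dBi


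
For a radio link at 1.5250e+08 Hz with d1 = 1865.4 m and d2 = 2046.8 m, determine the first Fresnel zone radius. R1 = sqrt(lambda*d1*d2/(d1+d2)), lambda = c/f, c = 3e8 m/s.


lambda = c / f = 3.0000e+08 / 1.5250e+08 = 1.967213 m
R1 = sqrt(1.967213 * 1865.4 * 2046.8 / (1865.4 + 2046.8)) = 43.82 m

43.82 m


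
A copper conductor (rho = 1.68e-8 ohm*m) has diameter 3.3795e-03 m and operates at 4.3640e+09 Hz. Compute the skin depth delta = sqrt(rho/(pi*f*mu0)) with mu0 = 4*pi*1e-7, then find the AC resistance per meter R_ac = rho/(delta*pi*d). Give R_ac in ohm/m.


delta = sqrt(1.68e-8 / (pi * 4.3640e+09 * 4*pi*1e-7)) = 9.874893e-07 m
R_ac = 1.68e-8 / (9.874893e-07 * pi * 3.3795e-03) = 1.602 ohm/m

1.602 ohm/m


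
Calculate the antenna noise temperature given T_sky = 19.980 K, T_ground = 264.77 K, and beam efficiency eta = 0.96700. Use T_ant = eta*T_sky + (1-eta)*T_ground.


T_ant = 0.96700 * 19.980 + (1 - 0.96700) * 264.77 = 28.06 K

28.06 K


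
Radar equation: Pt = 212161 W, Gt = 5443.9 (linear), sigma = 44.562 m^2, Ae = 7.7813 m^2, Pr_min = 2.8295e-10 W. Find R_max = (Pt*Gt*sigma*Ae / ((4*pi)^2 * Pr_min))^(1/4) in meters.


R^4 = 212161*5443.9*44.562*7.7813 / ((4*pi)^2 * 2.8295e-10) = 8.963200e+18
R_max = 8.963200e+18^0.25 = 54716 m

54716 m


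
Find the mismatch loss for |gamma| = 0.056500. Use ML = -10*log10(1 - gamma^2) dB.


ML = -10 * log10(1 - 0.056500^2) = -10 * log10(0.99680775) = 0.01389 dB

0.01389 dB


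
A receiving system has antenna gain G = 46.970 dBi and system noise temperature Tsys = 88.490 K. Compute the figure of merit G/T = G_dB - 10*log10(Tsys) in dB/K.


G/T = 46.970 - 10*log10(88.490) = 46.970 - 19.46894 = 27.50 dB/K

27.50 dB/K


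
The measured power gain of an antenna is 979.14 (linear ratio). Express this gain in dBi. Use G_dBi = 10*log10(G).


G_dBi = 10 * log10(979.14) = 29.91 dBi

29.91 dBi


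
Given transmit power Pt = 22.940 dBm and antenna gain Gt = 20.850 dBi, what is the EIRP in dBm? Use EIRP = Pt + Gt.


EIRP = Pt + Gt = 22.940 + 20.850 = 43.79 dBm

43.79 dBm


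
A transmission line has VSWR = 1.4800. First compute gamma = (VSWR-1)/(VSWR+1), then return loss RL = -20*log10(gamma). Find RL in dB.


gamma = (1.4800 - 1) / (1.4800 + 1) = 0.1935484
RL = -20 * log10(0.1935484) = 14.26 dB

14.26 dB


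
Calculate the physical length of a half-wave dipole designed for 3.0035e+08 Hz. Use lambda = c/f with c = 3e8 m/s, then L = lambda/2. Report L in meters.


lambda = c / f = 3.0000e+08 / 3.0035e+08 = 0.9988347 m
L = lambda / 2 = 0.9988347 / 2 = 0.4994 m

0.4994 m


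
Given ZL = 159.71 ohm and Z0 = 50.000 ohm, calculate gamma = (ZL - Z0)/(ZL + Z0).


gamma = (159.71 - 50.000) / (159.71 + 50.000) = 0.5232

0.5232


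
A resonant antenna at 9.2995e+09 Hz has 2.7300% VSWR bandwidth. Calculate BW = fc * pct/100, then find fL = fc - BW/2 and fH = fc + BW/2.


BW = 9.2995e+09 * 2.7300/100 = 2.538764e+08 Hz
fL = 9.2995e+09 - 2.538764e+08/2 = 9.173e+09 Hz
fH = 9.2995e+09 + 2.538764e+08/2 = 9.426e+09 Hz

BW=2.539e+08 Hz, fL=9.173e+09 Hz, fH=9.426e+09 Hz


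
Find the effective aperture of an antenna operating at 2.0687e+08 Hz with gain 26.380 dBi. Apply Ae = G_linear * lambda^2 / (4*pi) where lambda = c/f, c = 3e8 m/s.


lambda = c / f = 3.0000e+08 / 2.0687e+08 = 1.450186 m
G_linear = 10^(26.380/10) = 434.5102
Ae = G_linear * lambda^2 / (4*pi) = 434.5102 * 1.450186^2 / (4*pi) = 72.72 m^2

72.72 m^2


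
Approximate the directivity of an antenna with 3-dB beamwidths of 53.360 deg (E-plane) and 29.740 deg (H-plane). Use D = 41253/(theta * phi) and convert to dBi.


D_linear = 41253 / (53.360 * 29.740) = 25.99553
D_dBi = 10 * log10(25.99553) = 14.15 dBi

14.15 dBi


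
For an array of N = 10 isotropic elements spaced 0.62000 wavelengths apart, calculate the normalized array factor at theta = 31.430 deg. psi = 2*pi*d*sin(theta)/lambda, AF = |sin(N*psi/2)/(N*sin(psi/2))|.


psi = 2*pi*0.62000*sin(31.430 deg) = 2.031373 rad
AF = |sin(10*2.031373/2) / (10*sin(2.031373/2))| = 0.07865

0.07865


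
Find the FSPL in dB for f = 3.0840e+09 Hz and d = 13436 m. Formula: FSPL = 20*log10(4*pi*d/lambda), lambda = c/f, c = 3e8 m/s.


lambda = c / f = 3.0000e+08 / 3.0840e+09 = 0.09727626 m
FSPL = 20 * log10(4*pi*13436/0.09727626) = 124.8 dB

124.8 dB


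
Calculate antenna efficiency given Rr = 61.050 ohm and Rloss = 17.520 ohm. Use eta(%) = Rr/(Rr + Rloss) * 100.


eta = 61.050 / (61.050 + 17.520) * 100 = 77.70%

77.70%


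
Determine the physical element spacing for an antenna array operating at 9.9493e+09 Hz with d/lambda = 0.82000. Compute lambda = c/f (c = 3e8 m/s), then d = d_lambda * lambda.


lambda = c / f = 3.0000e+08 / 9.9493e+09 = 0.03015288 m
d = 0.82000 * 0.03015288 = 0.02473 m

0.02473 m


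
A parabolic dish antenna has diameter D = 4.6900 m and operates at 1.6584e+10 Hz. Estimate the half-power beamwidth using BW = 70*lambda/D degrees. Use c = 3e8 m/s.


lambda = c / f = 3.0000e+08 / 1.6584e+10 = 0.01808973 m
BW = 70 * 0.01808973 / 4.6900 = 0.2700 deg

0.2700 deg


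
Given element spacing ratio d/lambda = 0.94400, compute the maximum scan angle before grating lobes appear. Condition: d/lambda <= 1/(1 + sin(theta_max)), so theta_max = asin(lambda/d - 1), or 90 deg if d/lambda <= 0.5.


lambda/d - 1 = 1/0.94400 - 1 = 0.05932203
theta_max = asin(0.05932203) = 3.401 deg

3.401 deg


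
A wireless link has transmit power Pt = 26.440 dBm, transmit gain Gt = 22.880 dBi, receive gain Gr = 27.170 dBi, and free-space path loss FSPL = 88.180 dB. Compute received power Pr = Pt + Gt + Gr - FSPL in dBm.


Pr = 26.440 + 22.880 + 27.170 - 88.180 = -11.69 dBm

-11.69 dBm


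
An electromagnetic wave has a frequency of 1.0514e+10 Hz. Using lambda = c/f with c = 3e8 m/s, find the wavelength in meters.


lambda = c / f = 3.0000e+08 / 1.0514e+10 = 0.02853 m

0.02853 m


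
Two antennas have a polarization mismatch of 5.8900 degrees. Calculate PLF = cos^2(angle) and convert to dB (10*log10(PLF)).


PLF_linear = cos^2(5.8900 deg) = 0.9894694
PLF_dB = 10 * log10(0.9894694) = -0.04598 dB

-0.04598 dB


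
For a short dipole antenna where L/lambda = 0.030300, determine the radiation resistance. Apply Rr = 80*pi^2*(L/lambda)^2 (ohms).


Rr = 80 * pi^2 * (0.030300)^2 = 80 * 9.869604 * 9.180900e-04 = 0.7249 ohm

0.7249 ohm


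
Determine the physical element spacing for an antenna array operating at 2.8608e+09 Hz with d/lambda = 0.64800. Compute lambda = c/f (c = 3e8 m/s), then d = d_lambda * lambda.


lambda = c / f = 3.0000e+08 / 2.8608e+09 = 0.1048658 m
d = 0.64800 * 0.1048658 = 0.06795 m

0.06795 m


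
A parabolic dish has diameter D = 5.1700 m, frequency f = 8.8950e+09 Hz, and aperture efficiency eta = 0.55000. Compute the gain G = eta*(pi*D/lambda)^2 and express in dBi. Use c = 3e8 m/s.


lambda = c / f = 3.0000e+08 / 8.8950e+09 = 0.03372681 m
G_linear = 0.55000 * (pi * 5.1700 / 0.03372681)^2 = 127553.7
G_dBi = 10 * log10(127553.7) = 51.06 dBi

51.06 dBi


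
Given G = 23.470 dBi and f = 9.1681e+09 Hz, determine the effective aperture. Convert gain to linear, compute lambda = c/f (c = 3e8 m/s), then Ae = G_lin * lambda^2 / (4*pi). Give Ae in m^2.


lambda = c / f = 3.0000e+08 / 9.1681e+09 = 0.03272216 m
G_linear = 10^(23.470/10) = 222.3310
Ae = G_linear * lambda^2 / (4*pi) = 222.3310 * 0.03272216^2 / (4*pi) = 0.01894 m^2

0.01894 m^2


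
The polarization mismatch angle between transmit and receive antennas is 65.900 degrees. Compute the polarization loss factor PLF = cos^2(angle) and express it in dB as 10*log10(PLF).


PLF_linear = cos^2(65.900 deg) = 0.1667338
PLF_dB = 10 * log10(0.1667338) = -7.780 dB

-7.780 dB


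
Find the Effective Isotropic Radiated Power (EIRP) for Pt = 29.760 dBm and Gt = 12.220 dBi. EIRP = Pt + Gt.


EIRP = Pt + Gt = 29.760 + 12.220 = 41.98 dBm

41.98 dBm


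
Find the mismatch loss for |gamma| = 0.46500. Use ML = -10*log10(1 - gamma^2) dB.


ML = -10 * log10(1 - 0.46500^2) = -10 * log10(0.783775) = 1.058 dB

1.058 dB


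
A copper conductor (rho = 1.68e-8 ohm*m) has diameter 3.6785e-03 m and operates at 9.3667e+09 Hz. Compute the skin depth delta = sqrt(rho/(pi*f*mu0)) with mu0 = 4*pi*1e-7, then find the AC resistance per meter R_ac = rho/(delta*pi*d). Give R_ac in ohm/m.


delta = sqrt(1.68e-8 / (pi * 9.3667e+09 * 4*pi*1e-7)) = 6.740335e-07 m
R_ac = 1.68e-8 / (6.740335e-07 * pi * 3.6785e-03) = 2.157 ohm/m

2.157 ohm/m


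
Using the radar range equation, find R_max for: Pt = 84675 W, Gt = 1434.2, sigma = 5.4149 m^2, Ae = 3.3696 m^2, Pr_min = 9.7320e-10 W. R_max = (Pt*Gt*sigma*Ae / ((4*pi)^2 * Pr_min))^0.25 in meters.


R^4 = 84675*1434.2*5.4149*3.3696 / ((4*pi)^2 * 9.7320e-10) = 1.441823e+16
R_max = 1.441823e+16^0.25 = 10958 m

10958 m


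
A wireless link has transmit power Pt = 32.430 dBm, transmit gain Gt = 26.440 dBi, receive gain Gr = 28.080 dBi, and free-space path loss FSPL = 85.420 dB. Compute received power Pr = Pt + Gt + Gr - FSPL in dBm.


Pr = 32.430 + 26.440 + 28.080 - 85.420 = 1.53 dBm

1.53 dBm


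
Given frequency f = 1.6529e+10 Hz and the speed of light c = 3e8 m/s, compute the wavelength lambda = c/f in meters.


lambda = c / f = 3.0000e+08 / 1.6529e+10 = 0.01815 m

0.01815 m


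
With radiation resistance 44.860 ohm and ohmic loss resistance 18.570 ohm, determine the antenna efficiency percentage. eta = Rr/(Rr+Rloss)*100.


eta = 44.860 / (44.860 + 18.570) * 100 = 70.72%

70.72%


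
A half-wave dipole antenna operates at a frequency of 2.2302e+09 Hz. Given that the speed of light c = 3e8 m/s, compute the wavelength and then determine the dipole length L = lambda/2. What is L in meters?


lambda = c / f = 3.0000e+08 / 2.2302e+09 = 0.1345171 m
L = lambda / 2 = 0.1345171 / 2 = 0.06726 m

0.06726 m


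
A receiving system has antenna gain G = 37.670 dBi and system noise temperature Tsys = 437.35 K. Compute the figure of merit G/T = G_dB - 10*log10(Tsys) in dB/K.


G/T = 37.670 - 10*log10(437.35) = 37.670 - 26.40829 = 11.26 dB/K

11.26 dB/K


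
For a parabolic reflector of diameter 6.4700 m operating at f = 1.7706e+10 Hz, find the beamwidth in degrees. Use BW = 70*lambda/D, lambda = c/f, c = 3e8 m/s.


lambda = c / f = 3.0000e+08 / 1.7706e+10 = 0.01694341 m
BW = 70 * 0.01694341 / 6.4700 = 0.1833 deg

0.1833 deg


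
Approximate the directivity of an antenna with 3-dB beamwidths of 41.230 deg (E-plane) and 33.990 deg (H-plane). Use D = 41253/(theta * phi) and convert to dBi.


D_linear = 41253 / (41.230 * 33.990) = 29.43683
D_dBi = 10 * log10(29.43683) = 14.69 dBi

14.69 dBi


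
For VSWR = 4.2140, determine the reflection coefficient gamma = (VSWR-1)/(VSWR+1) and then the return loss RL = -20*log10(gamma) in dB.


gamma = (4.2140 - 1) / (4.2140 + 1) = 0.6164173
RL = -20 * log10(0.6164173) = 4.203 dB

4.203 dB


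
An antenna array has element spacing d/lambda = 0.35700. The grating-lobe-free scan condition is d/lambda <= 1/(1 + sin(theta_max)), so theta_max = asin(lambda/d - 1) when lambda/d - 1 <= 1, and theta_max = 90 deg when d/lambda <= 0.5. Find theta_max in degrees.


lambda/d - 1 = 1/0.35700 - 1 = 1.801120 >= 1
d/lambda <= 0.5, so the array can scan to endfire without grating lobes: theta_max = 90 deg

90 deg


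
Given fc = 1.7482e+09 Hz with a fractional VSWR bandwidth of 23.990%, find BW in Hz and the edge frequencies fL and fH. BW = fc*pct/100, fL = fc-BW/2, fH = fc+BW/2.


BW = 1.7482e+09 * 23.990/100 = 4.193932e+08 Hz
fL = 1.7482e+09 - 4.193932e+08/2 = 1.539e+09 Hz
fH = 1.7482e+09 + 4.193932e+08/2 = 1.958e+09 Hz

BW=4.194e+08 Hz, fL=1.539e+09 Hz, fH=1.958e+09 Hz


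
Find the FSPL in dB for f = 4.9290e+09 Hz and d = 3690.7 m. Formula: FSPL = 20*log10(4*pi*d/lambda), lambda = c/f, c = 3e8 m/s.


lambda = c / f = 3.0000e+08 / 4.9290e+09 = 0.06086427 m
FSPL = 20 * log10(4*pi*3690.7/0.06086427) = 117.6 dB

117.6 dB


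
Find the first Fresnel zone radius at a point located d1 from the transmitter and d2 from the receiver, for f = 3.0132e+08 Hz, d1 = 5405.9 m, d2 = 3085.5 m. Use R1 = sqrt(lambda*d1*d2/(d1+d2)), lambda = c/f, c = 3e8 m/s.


lambda = c / f = 3.0000e+08 / 3.0132e+08 = 0.9956193 m
R1 = sqrt(0.9956193 * 5405.9 * 3085.5 / (5405.9 + 3085.5)) = 44.22 m

44.22 m


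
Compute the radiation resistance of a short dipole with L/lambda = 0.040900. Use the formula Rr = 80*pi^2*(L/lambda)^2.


Rr = 80 * pi^2 * (0.040900)^2 = 80 * 9.869604 * 1.672810e-03 = 1.321 ohm

1.321 ohm


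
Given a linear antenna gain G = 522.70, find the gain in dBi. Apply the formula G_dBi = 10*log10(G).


G_dBi = 10 * log10(522.70) = 27.18 dBi

27.18 dBi


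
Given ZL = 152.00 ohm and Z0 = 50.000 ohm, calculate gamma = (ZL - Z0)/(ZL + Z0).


gamma = (152.00 - 50.000) / (152.00 + 50.000) = 0.5050

0.5050


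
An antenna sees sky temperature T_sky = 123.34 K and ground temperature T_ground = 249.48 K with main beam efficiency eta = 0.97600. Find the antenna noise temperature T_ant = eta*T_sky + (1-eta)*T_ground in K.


T_ant = 0.97600 * 123.34 + (1 - 0.97600) * 249.48 = 126.4 K

126.4 K
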